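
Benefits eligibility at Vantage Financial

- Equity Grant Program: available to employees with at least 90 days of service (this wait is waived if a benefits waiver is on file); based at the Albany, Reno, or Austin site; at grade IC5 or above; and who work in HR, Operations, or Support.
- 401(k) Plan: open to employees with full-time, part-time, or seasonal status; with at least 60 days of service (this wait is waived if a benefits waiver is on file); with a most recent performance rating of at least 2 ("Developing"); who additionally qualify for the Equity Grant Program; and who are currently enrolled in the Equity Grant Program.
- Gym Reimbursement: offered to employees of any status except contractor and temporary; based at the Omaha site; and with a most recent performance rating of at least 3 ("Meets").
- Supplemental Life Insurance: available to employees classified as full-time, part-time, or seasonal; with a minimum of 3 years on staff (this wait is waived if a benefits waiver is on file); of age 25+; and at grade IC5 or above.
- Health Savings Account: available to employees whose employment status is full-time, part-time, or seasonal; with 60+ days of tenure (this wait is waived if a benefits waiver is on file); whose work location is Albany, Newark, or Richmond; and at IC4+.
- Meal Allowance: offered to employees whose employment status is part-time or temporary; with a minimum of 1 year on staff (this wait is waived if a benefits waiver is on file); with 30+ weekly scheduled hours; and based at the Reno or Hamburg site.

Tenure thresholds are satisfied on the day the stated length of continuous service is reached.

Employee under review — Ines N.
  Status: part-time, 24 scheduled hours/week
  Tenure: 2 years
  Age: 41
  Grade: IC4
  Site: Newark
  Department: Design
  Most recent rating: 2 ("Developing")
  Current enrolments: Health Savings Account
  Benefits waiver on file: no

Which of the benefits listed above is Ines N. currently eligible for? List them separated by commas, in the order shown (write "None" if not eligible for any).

Equity Grant Program — no waiver, service 2 years ≥ 90 days ✓; site Newark ✗ (not Albany, Reno, or Austin) → not eligible.
401(k) Plan — status part-time ✓; no waiver, service 2 years ≥ 60 days ✓; rating 2 ≥ 2 ✓; not eligible for Equity Grant Program ✗ → not eligible.
Gym Reimbursement — status part-time ✓ (not excluded); site Newark ✗ (not Omaha) → not eligible.
Supplemental Life Insurance — status part-time ✓; no waiver, service 2 years < 3 years ✗ → not eligible.
Health Savings Account — status part-time ✓; no waiver, service 2 years ≥ 60 days ✓; site Newark ✓; grade IC4 ≥ IC4 ✓ → eligible.
Meal Allowance — status part-time ✓; no waiver, service 2 years ≥ 1 year ✓; 24 hrs/wk < 30 ✗ → not eligible.

Health Savings Account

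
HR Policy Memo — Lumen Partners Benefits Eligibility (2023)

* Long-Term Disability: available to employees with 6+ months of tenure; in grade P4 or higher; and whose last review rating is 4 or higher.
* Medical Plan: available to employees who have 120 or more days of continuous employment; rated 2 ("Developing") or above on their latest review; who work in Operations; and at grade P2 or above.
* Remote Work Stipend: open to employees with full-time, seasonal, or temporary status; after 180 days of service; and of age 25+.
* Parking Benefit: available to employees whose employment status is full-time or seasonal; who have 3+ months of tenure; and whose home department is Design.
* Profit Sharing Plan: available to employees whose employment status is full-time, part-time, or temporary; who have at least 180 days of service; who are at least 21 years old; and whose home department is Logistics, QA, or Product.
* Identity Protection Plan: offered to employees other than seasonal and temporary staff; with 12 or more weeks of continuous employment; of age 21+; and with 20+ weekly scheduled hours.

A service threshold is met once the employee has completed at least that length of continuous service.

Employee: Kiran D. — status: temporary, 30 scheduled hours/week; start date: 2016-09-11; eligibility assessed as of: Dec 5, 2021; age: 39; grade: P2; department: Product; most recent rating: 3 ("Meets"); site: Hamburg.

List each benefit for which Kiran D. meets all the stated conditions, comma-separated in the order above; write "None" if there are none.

Service from 2016-09-11 to Dec 5, 2021: 1911 days.
Long-Term Disability — service 1911 days ≥ 6 months (≈180 days) ✓; grade P2 < P4 ✗ → not eligible.
Medical Plan — service 1911 days ≥ 120 days ✓; rating 3 ≥ 2 ✓; dept Product ✗ → not eligible.
Remote Work Stipend — status temporary ✓; service 1911 days ≥ 180 days ✓; age 39 ≥ 25 ✓ → eligible.
Parking Benefit — status temporary ✗ (requires full-time or seasonal) → not eligible.
Profit Sharing Plan — status temporary ✓; service 1911 days ≥ 180 days ✓; age 39 ≥ 21 ✓; dept Product ✓ → eligible.
Identity Protection Plan — status temporary ✗ (excluded) → not eligible.

Remote Work Stipend, Profit Sharing Plan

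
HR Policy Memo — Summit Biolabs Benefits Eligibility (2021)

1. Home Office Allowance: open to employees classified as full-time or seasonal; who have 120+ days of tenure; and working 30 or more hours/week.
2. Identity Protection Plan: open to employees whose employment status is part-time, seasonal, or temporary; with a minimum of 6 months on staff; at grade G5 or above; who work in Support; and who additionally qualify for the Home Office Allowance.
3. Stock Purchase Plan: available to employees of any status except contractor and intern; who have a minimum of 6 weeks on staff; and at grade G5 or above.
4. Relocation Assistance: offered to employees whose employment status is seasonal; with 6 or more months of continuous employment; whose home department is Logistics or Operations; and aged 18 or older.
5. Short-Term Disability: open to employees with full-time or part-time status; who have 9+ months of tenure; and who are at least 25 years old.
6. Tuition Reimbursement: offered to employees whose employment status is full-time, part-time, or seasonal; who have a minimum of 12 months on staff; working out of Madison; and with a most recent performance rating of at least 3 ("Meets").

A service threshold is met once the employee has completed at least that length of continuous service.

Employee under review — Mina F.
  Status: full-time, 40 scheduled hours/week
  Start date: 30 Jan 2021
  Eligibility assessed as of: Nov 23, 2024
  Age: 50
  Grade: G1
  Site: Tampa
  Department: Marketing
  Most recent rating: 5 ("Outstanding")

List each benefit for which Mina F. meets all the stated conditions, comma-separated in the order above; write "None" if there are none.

Home Office Allowance, Short-Term Disability

Service from 30 Jan 2021 to Nov 23, 2024: 1393 days.
Home Office Allowance — status full-time ✓; service 1393 days ≥ 120 days ✓; 40 hrs/wk ≥ 30 ✓ → eligible.
Identity Protection Plan — status full-time ✗ (requires part-time, seasonal, or temporary) → not eligible.
Stock Purchase Plan — status full-time ✓ (not excluded); service 1393 days ≥ 6 weeks (≈42 days) ✓; grade G1 < G5 ✗ → not eligible.
Relocation Assistance — status full-time ✗ (requires seasonal) → not eligible.
Short-Term Disability — status full-time ✓; service 1393 days ≥ 9 months (≈270 days) ✓; age 50 ≥ 25 ✓ → eligible.
Tuition Reimbursement — status full-time ✓; service 1393 days ≥ 12 months (≈360 days) ✓; site Tampa ✗ (not Madison) → not eligible.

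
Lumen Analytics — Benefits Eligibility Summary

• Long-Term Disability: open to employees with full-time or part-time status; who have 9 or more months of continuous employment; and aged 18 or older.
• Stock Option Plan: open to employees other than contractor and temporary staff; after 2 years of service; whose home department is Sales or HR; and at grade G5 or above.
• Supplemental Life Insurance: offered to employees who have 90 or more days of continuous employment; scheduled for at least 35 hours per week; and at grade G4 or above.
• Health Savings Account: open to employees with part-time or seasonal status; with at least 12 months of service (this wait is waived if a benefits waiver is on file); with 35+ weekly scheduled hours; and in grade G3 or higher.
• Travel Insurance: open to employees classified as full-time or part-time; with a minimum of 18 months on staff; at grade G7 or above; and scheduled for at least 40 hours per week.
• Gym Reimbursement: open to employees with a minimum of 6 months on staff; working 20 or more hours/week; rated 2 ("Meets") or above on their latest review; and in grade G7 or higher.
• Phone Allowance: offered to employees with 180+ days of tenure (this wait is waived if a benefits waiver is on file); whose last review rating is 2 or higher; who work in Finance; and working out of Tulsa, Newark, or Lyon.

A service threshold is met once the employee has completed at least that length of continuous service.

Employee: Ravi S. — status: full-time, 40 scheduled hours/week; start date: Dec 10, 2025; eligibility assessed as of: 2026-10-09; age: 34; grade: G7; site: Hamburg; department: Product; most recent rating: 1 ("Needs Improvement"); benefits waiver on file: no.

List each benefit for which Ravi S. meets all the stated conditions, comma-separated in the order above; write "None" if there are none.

Service from Dec 10, 2025 to 2026-10-09: 303 days.
Long-Term Disability — status full-time ✓; service 303 days ≥ 9 months (≈270 days) ✓; age 34 ≥ 18 ✓ → eligible.
Stock Option Plan — status full-time ✓ (not excluded); service 303 days < 2 years (≈730 days) ✗ → not eligible.
Supplemental Life Insurance — service 303 days ≥ 90 days ✓; 40 hrs/wk ≥ 35 ✓; grade G7 ≥ G4 ✓ → eligible.
Health Savings Account — status full-time ✗ (requires part-time or seasonal) → not eligible.
Travel Insurance — status full-time ✓; service 303 days < 18 months (≈540 days) ✗ → not eligible.
Gym Reimbursement — service 303 days ≥ 6 months (≈180 days) ✓; 40 hrs/wk ≥ 20 ✓; rating 1 < 2 ✗ → not eligible.
Phone Allowance — no waiver, service 303 days ≥ 180 days ✓; rating 1 < 2 ✗ → not eligible.

Long-Term Disability, Supplemental Life Insurance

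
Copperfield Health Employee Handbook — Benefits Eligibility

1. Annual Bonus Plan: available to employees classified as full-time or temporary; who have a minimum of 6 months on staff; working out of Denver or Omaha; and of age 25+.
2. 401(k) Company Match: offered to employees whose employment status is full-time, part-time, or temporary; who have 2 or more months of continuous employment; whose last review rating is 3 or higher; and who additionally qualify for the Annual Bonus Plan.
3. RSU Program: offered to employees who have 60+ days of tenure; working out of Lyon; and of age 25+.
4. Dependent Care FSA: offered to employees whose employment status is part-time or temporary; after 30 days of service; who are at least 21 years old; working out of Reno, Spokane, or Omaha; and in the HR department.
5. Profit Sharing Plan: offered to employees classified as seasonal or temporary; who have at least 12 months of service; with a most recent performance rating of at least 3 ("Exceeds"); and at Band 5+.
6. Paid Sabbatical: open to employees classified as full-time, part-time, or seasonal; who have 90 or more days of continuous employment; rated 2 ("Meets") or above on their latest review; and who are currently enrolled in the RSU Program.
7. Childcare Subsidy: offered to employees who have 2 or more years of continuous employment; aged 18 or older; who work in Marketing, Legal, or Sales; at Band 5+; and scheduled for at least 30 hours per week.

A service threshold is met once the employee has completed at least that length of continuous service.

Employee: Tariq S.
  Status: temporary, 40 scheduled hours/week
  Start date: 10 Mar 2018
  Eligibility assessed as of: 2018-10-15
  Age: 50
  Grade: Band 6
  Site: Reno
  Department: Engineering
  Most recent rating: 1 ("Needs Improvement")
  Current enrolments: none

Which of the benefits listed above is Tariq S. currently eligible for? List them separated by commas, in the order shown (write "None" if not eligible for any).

None

Service from 10 Mar 2018 to 2018-10-15: 219 days.
Annual Bonus Plan — status temporary ✓; service 219 days ≥ 6 months (≈180 days) ✓; site Reno ✗ (not Denver or Omaha) → not eligible.
401(k) Company Match — status temporary ✓; service 219 days ≥ 2 months (≈60 days) ✓; rating 1 < 3 ✗ → not eligible.
RSU Program — service 219 days ≥ 60 days ✓; site Reno ✗ (not Lyon) → not eligible.
Dependent Care FSA — status temporary ✓; service 219 days ≥ 30 days ✓; age 50 ≥ 21 ✓; site Reno ✓; dept Engineering ✗ → not eligible.
Profit Sharing Plan — status temporary ✓; service 219 days < 12 months (≈360 days) ✗ → not eligible.
Paid Sabbatical — status temporary ✗ (requires full-time, part-time, or seasonal) → not eligible.
Childcare Subsidy — service 219 days < 2 years (≈730 days) ✗ → not eligible.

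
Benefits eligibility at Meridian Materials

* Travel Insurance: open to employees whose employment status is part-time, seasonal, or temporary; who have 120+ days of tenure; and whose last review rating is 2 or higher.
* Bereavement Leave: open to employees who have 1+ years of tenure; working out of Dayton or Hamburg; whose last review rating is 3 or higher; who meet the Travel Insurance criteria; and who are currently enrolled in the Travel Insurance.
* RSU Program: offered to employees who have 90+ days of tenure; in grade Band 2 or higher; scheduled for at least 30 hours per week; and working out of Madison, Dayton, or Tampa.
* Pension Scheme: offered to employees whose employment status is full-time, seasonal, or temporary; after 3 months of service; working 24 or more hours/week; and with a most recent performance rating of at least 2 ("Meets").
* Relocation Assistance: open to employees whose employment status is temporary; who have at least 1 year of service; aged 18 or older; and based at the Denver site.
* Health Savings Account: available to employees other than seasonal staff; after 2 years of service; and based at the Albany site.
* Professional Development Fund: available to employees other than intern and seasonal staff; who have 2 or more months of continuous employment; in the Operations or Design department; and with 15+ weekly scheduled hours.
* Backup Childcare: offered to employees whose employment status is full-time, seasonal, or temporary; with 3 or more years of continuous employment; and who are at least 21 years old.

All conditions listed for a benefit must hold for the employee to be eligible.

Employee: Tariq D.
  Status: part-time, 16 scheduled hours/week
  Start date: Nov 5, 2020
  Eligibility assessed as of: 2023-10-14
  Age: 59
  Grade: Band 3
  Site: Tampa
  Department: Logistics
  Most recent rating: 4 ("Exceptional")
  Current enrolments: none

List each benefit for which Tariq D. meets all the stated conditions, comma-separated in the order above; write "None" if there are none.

Service from Nov 5, 2020 to 2023-10-14: 1073 days.
Travel Insurance — status part-time ✓; service 1073 days ≥ 120 days ✓; rating 4 ≥ 2 ✓ → eligible.
Bereavement Leave — service 1073 days ≥ 1 year (≈365 days) ✓; site Tampa ✗ (not Dayton or Hamburg) → not eligible.
RSU Program — service 1073 days ≥ 90 days ✓; grade Band 3 ≥ Band 2 ✓; 16 hrs/wk < 30 ✗ → not eligible.
Pension Scheme — status part-time ✗ (requires full-time, seasonal, or temporary) → not eligible.
Relocation Assistance — status part-time ✗ (requires temporary) → not eligible.
Health Savings Account — status part-time ✓ (not excluded); service 1073 days ≥ 2 years (≈730 days) ✓; site Tampa ✗ (not Albany) → not eligible.
Professional Development Fund — status part-time ✓ (not excluded); service 1073 days ≥ 2 months (≈60 days) ✓; dept Logistics ✗ → not eligible.
Backup Childcare — status part-time ✗ (requires full-time, seasonal, or temporary) → not eligible.

Travel Insurance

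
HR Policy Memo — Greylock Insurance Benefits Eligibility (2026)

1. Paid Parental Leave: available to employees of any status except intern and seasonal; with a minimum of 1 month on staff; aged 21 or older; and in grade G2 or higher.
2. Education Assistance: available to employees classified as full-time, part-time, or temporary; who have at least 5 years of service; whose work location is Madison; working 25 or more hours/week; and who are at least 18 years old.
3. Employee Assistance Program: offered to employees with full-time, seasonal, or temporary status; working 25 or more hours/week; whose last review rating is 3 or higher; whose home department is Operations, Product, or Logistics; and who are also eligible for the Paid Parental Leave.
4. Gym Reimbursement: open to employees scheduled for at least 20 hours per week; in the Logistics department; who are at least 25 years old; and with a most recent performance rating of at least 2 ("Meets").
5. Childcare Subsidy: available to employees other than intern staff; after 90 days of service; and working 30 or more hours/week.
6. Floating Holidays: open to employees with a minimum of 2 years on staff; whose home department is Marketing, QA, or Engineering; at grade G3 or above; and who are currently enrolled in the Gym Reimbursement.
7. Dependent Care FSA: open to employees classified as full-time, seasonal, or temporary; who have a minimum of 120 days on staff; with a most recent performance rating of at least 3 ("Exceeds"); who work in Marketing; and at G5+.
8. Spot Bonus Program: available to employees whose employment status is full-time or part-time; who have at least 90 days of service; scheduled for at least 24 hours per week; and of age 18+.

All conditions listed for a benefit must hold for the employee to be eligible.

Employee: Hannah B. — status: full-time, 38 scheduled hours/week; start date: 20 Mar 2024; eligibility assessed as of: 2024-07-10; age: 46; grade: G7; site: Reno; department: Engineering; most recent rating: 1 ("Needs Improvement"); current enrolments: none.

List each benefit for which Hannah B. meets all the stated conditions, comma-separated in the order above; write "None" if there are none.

Service from 20 Mar 2024 to 2024-07-10: 112 days.
Paid Parental Leave — status full-time ✓ (not excluded); service 112 days ≥ 1 month (≈30 days) ✓; age 46 ≥ 21 ✓; grade G7 ≥ G2 ✓ → eligible.
Education Assistance — status full-time ✓; service 112 days < 5 years (≈1825 days) ✗ → not eligible.
Employee Assistance Program — status full-time ✓; 38 hrs/wk ≥ 25 ✓; rating 1 < 3 ✗ → not eligible.
Gym Reimbursement — 38 hrs/wk ≥ 20 ✓; dept Engineering ✗ → not eligible.
Childcare Subsidy — status full-time ✓ (not excluded); service 112 days ≥ 90 days ✓; 38 hrs/wk ≥ 30 ✓ → eligible.
Floating Holidays — service 112 days < 2 years (≈730 days) ✗ → not eligible.
Dependent Care FSA — status full-time ✓; service 112 days < 120 days ✗ → not eligible.
Spot Bonus Program — status full-time ✓; service 112 days ≥ 90 days ✓; 38 hrs/wk ≥ 24 ✓; age 46 ≥ 18 ✓ → eligible.

Paid Parental Leave, Childcare Subsidy, Spot Bonus Program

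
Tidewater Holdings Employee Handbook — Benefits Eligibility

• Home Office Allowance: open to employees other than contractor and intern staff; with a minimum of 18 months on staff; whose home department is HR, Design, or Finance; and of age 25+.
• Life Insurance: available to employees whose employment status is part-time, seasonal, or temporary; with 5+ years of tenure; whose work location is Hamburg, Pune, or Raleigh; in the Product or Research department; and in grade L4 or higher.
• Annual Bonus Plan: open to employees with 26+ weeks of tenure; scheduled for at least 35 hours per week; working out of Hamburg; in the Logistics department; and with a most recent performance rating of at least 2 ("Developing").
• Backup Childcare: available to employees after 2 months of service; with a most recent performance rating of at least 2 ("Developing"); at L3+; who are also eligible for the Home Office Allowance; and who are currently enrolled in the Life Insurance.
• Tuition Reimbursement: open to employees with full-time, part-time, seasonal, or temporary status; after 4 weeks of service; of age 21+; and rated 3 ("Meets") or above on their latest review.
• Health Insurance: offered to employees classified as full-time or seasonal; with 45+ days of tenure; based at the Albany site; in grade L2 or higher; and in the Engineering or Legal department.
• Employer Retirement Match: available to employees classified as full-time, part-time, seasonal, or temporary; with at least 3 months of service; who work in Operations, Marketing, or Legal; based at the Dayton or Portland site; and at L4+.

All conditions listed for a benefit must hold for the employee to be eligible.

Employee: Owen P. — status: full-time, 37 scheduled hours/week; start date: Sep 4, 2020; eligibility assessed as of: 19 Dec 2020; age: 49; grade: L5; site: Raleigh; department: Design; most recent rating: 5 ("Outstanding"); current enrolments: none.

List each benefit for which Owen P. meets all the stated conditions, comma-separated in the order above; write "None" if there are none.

Service from Sep 4, 2020 to 19 Dec 2020: 106 days.
Home Office Allowance — status full-time ✓ (not excluded); service 106 days < 18 months (≈540 days) ✗ → not eligible.
Life Insurance — status full-time ✗ (requires part-time, seasonal, or temporary) → not eligible.
Annual Bonus Plan — service 106 days < 26 weeks (≈182 days) ✗ → not eligible.
Backup Childcare — service 106 days ≥ 2 months (≈60 days) ✓; rating 5 ≥ 2 ✓; grade L5 ≥ L3 ✓; not eligible for Home Office Allowance ✗ → not eligible.
Tuition Reimbursement — status full-time ✓; service 106 days ≥ 4 weeks (≈28 days) ✓; age 49 ≥ 21 ✓; rating 5 ≥ 3 ✓ → eligible.
Health Insurance — status full-time ✓; service 106 days ≥ 45 days ✓; site Raleigh ✗ (not Albany) → not eligible.
Employer Retirement Match — status full-time ✓; service 106 days ≥ 3 months (≈90 days) ✓; dept Design ✗ → not eligible.

Tuition Reimbursement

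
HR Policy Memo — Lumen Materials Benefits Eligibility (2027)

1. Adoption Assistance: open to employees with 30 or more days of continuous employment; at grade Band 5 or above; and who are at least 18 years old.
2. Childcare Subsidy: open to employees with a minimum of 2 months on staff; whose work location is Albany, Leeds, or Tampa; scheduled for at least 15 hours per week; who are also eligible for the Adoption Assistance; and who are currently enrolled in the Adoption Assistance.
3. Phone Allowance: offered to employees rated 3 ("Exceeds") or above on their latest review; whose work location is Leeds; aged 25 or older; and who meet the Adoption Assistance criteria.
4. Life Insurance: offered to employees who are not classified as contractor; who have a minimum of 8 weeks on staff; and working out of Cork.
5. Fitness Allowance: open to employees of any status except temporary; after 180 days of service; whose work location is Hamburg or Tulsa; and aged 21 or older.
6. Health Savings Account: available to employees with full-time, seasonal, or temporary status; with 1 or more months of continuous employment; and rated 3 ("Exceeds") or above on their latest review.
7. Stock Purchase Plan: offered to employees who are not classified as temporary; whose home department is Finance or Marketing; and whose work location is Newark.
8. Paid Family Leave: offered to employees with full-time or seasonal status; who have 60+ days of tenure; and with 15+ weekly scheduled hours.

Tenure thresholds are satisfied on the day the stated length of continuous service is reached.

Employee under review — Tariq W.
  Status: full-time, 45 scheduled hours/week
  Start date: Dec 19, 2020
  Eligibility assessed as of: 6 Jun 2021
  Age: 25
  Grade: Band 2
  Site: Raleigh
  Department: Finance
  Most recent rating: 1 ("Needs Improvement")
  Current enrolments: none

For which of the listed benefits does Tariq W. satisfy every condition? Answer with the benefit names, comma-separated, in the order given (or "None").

Service from Dec 19, 2020 to 6 Jun 2021: 169 days.
Adoption Assistance — service 169 days ≥ 30 days ✓; grade Band 2 < Band 5 ✗ → not eligible.
Childcare Subsidy — service 169 days ≥ 2 months (≈60 days) ✓; site Raleigh ✗ (not Albany, Leeds, or Tampa) → not eligible.
Phone Allowance — rating 1 < 3 ✗ → not eligible.
Life Insurance — status full-time ✓ (not excluded); service 169 days ≥ 8 weeks (≈56 days) ✓; site Raleigh ✗ (not Cork) → not eligible.
Fitness Allowance — status full-time ✓ (not excluded); service 169 days < 180 days ✗ → not eligible.
Health Savings Account — status full-time ✓; service 169 days ≥ 1 month (≈30 days) ✓; rating 1 < 3 ✗ → not eligible.
Stock Purchase Plan — status full-time ✓ (not excluded); dept Finance ✓; site Raleigh ✗ (not Newark) → not eligible.
Paid Family Leave — status full-time ✓; service 169 days ≥ 60 days ✓; 45 hrs/wk ≥ 15 ✓ → eligible.

Paid Family Leave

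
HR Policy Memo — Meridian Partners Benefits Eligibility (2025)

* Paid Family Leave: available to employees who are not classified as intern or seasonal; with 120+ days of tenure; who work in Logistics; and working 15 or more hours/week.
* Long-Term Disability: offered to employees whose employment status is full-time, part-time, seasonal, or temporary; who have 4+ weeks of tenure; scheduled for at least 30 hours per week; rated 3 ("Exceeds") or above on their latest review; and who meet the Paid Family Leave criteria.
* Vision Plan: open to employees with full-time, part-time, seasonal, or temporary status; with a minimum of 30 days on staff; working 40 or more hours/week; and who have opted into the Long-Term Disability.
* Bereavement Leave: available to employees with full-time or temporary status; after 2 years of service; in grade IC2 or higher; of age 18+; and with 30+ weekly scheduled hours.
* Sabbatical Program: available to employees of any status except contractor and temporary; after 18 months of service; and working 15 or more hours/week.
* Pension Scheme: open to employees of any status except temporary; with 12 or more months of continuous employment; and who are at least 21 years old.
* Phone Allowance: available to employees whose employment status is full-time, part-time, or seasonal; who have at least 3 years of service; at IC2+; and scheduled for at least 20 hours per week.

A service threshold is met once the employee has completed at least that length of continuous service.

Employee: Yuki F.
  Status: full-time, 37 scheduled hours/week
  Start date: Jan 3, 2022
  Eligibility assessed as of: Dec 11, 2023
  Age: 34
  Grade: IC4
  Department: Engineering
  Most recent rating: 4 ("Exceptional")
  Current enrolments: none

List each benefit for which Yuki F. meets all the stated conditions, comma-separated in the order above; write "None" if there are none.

Sabbatical Program, Pension Scheme

Service from Jan 3, 2022 to Dec 11, 2023: 707 days.
Paid Family Leave — status full-time ✓ (not excluded); service 707 days ≥ 120 days ✓; dept Engineering ✗ → not eligible.
Long-Term Disability — status full-time ✓; service 707 days ≥ 4 weeks (≈28 days) ✓; 37 hrs/wk ≥ 30 ✓; rating 4 ≥ 3 ✓; not eligible for Paid Family Leave ✗ → not eligible.
Vision Plan — status full-time ✓; service 707 days ≥ 30 days ✓; 37 hrs/wk < 40 ✗ → not eligible.
Bereavement Leave — status full-time ✓; service 707 days < 2 years (≈730 days) ✗ → not eligible.
Sabbatical Program — status full-time ✓ (not excluded); service 707 days ≥ 18 months (≈540 days) ✓; 37 hrs/wk ≥ 15 ✓ → eligible.
Pension Scheme — status full-time ✓ (not excluded); service 707 days ≥ 12 months (≈360 days) ✓; age 34 ≥ 21 ✓ → eligible.
Phone Allowance — status full-time ✓; service 707 days < 3 years (≈1095 days) ✗ → not eligible.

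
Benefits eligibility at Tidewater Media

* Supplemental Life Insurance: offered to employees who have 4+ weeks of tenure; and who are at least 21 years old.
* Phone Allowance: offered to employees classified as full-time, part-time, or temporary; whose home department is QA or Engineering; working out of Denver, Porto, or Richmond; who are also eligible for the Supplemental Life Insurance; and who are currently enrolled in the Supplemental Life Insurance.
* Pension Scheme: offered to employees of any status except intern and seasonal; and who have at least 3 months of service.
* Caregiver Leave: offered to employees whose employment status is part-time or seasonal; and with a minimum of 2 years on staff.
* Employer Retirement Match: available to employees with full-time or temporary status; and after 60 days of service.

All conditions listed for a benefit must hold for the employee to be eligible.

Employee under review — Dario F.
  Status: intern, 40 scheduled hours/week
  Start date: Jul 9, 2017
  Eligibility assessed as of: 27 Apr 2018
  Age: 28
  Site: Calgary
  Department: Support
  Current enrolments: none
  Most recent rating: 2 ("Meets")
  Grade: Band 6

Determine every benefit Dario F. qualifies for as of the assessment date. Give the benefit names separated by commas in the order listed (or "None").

Service from Jul 9, 2017 to 27 Apr 2018: 292 days.
Supplemental Life Insurance — service 292 days ≥ 4 weeks (≈28 days) ✓; age 28 ≥ 21 ✓ → eligible.
Phone Allowance — status intern ✗ (requires full-time, part-time, or temporary) → not eligible.
Pension Scheme — status intern ✗ (excluded) → not eligible.
Caregiver Leave — status intern ✗ (requires part-time or seasonal) → not eligible.
Employer Retirement Match — status intern ✗ (requires full-time or temporary) → not eligible.

Supplemental Life Insurance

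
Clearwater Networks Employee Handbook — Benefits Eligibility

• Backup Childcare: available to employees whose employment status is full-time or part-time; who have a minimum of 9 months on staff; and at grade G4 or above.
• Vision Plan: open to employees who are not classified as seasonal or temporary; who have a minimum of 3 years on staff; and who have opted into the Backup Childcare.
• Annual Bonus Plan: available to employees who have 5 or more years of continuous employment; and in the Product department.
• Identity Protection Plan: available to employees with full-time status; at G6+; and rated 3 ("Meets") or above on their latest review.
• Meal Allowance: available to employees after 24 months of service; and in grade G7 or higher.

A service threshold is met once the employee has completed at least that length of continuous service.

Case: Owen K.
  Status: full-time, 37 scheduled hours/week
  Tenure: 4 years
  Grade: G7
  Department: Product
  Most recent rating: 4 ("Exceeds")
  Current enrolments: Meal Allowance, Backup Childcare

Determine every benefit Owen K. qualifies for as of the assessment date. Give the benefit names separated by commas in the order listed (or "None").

Backup Childcare, Vision Plan, Identity Protection Plan, Meal Allowance

Backup Childcare — status full-time ✓; service 4 years ≥ 9 months (≈270 days) ✓; grade G7 ≥ G4 ✓ → eligible.
Vision Plan — status full-time ✓ (not excluded); service 4 years ≥ 3 years ✓; enrolled in Backup Childcare ✓ → eligible.
Annual Bonus Plan — service 4 years < 5 years ✗ → not eligible.
Identity Protection Plan — status full-time ✓; grade G7 ≥ G6 ✓; rating 4 ≥ 3 ✓ → eligible.
Meal Allowance — service 4 years ≥ 24 months (≈720 days) ✓; grade G7 ≥ G7 ✓ → eligible.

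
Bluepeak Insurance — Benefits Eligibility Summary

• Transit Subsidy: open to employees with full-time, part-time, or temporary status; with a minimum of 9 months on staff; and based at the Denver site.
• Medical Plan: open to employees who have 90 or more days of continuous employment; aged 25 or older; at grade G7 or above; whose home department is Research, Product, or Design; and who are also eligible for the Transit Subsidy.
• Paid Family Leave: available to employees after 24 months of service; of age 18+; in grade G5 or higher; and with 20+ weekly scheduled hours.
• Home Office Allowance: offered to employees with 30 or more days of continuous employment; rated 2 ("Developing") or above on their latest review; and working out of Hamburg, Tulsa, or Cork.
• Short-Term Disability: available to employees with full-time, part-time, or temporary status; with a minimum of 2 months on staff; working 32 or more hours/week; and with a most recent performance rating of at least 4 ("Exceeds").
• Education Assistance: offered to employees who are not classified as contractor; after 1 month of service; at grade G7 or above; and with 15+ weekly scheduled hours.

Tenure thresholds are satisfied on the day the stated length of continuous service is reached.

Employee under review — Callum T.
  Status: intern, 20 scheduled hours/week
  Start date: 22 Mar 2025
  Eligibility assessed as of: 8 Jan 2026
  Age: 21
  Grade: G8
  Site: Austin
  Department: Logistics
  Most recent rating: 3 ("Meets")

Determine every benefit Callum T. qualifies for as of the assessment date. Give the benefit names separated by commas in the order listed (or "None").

Service from 22 Mar 2025 to 8 Jan 2026: 292 days.
Transit Subsidy — status intern ✗ (requires full-time, part-time, or temporary) → not eligible.
Medical Plan — service 292 days ≥ 90 days ✓; age 21 < 25 ✗ → not eligible.
Paid Family Leave — service 292 days < 24 months (≈720 days) ✗ → not eligible.
Home Office Allowance — service 292 days ≥ 30 days ✓; rating 3 ≥ 2 ✓; site Austin ✗ (not Hamburg, Tulsa, or Cork) → not eligible.
Short-Term Disability — status intern ✗ (requires full-time, part-time, or temporary) → not eligible.
Education Assistance — status intern ✓ (not excluded); service 292 days ≥ 1 month (≈30 days) ✓; grade G8 ≥ G7 ✓; 20 hrs/wk ≥ 15 ✓ → eligible.

Education Assistance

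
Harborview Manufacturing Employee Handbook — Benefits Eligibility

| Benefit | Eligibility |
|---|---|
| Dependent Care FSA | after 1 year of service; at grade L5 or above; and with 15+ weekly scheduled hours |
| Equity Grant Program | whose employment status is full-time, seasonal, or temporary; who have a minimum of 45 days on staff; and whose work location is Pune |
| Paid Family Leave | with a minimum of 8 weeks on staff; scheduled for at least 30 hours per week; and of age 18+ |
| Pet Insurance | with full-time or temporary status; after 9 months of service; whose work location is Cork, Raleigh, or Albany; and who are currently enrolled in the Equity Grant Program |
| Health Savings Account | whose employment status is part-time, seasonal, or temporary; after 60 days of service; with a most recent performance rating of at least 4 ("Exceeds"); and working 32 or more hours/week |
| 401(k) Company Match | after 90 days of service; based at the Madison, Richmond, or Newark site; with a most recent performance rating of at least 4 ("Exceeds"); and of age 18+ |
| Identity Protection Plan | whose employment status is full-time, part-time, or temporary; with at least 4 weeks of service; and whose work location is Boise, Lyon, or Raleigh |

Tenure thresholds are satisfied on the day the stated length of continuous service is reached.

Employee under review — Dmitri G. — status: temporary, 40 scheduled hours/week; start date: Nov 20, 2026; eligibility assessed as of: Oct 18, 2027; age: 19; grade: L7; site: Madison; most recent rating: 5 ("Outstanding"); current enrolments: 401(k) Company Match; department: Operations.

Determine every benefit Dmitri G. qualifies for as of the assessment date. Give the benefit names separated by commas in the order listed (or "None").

Paid Family Leave, Health Savings Account, 401(k) Company Match

Service from Nov 20, 2026 to Oct 18, 2027: 332 days.
Dependent Care FSA — service 332 days < 1 year (≈365 days) ✗ → not eligible.
Equity Grant Program — status temporary ✓; service 332 days ≥ 45 days ✓; site Madison ✗ (not Pune) → not eligible.
Paid Family Leave — service 332 days ≥ 8 weeks (≈56 days) ✓; 40 hrs/wk ≥ 30 ✓; age 19 ≥ 18 ✓ → eligible.
Pet Insurance — status temporary ✓; service 332 days ≥ 9 months (≈270 days) ✓; site Madison ✗ (not Cork, Raleigh, or Albany) → not eligible.
Health Savings Account — status temporary ✓; service 332 days ≥ 60 days ✓; rating 5 ≥ 4 ✓; 40 hrs/wk ≥ 32 ✓ → eligible.
401(k) Company Match — service 332 days ≥ 90 days ✓; site Madison ✓; rating 5 ≥ 4 ✓; age 19 ≥ 18 ✓ → eligible.
Identity Protection Plan — status temporary ✓; service 332 days ≥ 4 weeks (≈28 days) ✓; site Madison ✗ (not Boise, Lyon, or Raleigh) → not eligible.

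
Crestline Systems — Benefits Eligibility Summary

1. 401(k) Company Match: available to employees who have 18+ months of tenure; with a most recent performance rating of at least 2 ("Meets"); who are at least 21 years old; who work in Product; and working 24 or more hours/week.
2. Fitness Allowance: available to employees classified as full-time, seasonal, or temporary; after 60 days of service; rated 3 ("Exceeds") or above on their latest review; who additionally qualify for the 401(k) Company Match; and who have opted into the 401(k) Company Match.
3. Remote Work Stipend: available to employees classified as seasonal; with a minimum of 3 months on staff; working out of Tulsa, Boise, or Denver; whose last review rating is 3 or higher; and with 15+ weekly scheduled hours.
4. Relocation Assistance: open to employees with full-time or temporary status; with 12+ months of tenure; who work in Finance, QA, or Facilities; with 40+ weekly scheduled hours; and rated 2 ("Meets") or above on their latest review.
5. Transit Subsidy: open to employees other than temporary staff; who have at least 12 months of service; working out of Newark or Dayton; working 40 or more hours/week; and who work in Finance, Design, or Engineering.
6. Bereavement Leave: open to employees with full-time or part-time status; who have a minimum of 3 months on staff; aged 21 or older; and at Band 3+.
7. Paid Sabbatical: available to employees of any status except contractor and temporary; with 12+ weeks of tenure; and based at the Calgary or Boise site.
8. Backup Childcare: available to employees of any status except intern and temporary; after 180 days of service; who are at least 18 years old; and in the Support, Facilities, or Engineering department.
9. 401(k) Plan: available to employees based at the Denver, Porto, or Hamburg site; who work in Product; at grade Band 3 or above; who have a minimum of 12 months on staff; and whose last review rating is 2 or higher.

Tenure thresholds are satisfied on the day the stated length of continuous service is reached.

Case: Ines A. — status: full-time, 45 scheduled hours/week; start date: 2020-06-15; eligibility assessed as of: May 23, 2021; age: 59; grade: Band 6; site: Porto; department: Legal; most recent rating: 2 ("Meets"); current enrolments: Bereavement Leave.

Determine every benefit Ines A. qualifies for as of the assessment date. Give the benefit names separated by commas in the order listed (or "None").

Service from 2020-06-15 to May 23, 2021: 342 days.
401(k) Company Match — service 342 days < 18 months (≈540 days) ✗ → not eligible.
Fitness Allowance — status full-time ✓; service 342 days ≥ 60 days ✓; rating 2 < 3 ✗ → not eligible.
Remote Work Stipend — status full-time ✗ (requires seasonal) → not eligible.
Relocation Assistance — status full-time ✓; service 342 days < 12 months (≈360 days) ✗ → not eligible.
Transit Subsidy — status full-time ✓ (not excluded); service 342 days < 12 months (≈360 days) ✗ → not eligible.
Bereavement Leave — status full-time ✓; service 342 days ≥ 3 months (≈90 days) ✓; age 59 ≥ 21 ✓; grade Band 6 ≥ Band 3 ✓ → eligible.
Paid Sabbatical — status full-time ✓ (not excluded); service 342 days ≥ 12 weeks (≈84 days) ✓; site Porto ✗ (not Calgary or Boise) → not eligible.
Backup Childcare — status full-time ✓ (not excluded); service 342 days ≥ 180 days ✓; age 59 ≥ 18 ✓; dept Legal ✗ → not eligible.
401(k) Plan — site Porto ✓; dept Legal ✗ → not eligible.

Bereavement Leave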